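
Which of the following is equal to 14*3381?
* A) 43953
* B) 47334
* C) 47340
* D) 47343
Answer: B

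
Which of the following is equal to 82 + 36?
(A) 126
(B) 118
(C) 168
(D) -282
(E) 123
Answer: B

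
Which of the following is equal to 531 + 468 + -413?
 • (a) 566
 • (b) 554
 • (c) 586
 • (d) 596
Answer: c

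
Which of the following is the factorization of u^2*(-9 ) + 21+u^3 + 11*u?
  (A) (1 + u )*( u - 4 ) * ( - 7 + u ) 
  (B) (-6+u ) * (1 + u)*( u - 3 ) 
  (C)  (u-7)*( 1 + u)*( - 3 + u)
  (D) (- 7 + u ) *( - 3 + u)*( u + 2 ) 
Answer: C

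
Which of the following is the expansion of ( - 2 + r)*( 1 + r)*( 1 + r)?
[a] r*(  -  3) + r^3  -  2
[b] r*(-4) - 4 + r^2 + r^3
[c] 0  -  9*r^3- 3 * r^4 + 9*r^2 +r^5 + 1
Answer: a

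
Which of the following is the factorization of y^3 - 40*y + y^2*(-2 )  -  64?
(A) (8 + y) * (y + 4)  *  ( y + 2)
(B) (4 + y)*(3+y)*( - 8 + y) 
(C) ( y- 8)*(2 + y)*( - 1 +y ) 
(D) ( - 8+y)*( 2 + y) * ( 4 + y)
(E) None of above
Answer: D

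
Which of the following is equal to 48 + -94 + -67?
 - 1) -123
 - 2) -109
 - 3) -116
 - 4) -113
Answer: 4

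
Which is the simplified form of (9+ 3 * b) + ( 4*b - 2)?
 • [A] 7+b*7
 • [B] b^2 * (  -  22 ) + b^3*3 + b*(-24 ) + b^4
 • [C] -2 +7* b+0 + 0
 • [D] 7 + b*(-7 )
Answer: A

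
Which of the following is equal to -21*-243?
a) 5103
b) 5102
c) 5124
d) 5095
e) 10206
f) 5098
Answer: a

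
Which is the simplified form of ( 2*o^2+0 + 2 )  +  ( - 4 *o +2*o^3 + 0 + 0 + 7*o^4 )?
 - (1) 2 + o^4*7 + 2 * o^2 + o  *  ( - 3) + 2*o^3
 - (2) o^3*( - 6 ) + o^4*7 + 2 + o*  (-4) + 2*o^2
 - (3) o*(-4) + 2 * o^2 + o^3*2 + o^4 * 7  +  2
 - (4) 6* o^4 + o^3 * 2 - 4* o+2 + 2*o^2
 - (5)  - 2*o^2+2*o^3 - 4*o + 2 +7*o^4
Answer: 3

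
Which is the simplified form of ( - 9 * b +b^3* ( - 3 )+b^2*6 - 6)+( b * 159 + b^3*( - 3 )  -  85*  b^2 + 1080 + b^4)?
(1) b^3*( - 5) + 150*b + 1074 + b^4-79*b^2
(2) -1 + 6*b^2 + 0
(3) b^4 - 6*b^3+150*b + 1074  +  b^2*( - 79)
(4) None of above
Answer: 3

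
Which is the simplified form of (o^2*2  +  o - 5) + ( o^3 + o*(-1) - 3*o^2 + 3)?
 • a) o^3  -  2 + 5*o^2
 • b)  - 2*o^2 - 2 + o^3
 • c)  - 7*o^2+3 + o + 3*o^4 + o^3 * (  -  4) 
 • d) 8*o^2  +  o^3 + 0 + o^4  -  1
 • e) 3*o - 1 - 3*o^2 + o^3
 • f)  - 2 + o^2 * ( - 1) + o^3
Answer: f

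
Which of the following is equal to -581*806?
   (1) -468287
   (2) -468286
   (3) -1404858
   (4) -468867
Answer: 2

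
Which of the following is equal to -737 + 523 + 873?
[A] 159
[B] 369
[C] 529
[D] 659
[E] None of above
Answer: D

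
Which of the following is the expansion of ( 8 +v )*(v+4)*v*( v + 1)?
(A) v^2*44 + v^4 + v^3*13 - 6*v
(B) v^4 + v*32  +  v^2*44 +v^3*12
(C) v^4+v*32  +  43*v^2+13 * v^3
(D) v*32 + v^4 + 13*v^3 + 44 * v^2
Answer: D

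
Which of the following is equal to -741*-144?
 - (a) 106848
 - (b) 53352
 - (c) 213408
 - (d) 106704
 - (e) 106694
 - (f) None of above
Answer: d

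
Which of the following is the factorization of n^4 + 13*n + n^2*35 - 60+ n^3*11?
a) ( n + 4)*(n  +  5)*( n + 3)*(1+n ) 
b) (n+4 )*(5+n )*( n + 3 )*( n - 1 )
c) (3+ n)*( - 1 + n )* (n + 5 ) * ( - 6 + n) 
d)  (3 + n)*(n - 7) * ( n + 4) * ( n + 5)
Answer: b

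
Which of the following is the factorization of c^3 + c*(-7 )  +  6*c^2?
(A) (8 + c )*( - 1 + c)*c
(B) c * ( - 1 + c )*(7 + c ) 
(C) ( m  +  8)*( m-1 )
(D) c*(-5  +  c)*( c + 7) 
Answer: B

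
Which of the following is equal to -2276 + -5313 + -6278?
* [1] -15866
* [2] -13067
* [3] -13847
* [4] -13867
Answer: 4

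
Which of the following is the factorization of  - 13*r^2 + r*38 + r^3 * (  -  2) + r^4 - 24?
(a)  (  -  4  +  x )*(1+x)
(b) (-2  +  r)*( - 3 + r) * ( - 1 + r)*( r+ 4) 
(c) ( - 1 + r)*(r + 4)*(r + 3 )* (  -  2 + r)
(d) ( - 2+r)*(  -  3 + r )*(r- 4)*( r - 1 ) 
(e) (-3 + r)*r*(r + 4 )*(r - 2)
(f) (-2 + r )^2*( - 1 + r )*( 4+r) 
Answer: b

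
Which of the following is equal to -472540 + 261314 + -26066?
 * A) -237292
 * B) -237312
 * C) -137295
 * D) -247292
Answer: A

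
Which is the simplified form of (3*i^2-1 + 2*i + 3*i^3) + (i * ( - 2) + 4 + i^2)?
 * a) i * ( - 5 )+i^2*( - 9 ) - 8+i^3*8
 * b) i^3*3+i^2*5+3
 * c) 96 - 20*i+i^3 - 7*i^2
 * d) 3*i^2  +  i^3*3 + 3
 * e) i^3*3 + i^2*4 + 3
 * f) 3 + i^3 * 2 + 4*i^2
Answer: e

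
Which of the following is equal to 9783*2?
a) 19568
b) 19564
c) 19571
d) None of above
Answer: d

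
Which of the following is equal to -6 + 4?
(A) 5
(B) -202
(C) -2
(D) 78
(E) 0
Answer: C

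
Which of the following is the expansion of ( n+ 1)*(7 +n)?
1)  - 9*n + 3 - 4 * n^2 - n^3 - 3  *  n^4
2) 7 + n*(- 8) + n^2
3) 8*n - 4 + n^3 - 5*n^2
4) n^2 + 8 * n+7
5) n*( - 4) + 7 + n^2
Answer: 4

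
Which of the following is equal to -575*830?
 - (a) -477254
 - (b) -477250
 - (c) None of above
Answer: b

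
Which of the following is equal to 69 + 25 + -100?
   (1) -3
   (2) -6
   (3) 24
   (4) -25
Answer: 2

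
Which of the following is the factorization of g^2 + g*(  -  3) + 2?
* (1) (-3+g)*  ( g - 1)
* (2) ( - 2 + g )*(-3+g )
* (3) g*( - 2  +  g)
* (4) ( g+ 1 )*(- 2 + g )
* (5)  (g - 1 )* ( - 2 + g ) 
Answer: 5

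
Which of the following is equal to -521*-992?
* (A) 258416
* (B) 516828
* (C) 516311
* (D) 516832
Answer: D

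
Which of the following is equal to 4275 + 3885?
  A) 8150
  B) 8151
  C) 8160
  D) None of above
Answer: C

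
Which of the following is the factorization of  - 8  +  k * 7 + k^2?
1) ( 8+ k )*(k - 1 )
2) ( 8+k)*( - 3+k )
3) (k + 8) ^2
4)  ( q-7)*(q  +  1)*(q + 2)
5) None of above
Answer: 1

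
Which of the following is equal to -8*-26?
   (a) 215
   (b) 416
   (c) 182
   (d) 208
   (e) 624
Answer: d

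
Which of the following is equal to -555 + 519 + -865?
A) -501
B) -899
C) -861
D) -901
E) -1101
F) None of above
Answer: D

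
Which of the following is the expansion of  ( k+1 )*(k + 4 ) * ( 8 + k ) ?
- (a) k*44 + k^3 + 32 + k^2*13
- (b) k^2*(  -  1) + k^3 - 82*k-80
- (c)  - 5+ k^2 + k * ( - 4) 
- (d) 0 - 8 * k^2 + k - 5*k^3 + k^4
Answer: a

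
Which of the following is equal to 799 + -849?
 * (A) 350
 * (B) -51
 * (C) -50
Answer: C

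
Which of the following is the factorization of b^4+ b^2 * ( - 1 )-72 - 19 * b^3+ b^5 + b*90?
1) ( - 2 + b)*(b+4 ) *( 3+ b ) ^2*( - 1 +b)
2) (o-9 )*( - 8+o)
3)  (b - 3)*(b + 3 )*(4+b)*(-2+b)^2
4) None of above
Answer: 4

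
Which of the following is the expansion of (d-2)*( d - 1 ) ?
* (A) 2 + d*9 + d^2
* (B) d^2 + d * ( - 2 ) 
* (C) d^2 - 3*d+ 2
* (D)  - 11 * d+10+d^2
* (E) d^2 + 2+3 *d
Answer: C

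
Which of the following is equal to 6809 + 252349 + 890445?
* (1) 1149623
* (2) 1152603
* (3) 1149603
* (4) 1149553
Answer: 3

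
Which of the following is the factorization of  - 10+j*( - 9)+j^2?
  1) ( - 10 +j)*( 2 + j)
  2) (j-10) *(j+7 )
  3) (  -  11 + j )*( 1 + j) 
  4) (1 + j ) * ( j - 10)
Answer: 4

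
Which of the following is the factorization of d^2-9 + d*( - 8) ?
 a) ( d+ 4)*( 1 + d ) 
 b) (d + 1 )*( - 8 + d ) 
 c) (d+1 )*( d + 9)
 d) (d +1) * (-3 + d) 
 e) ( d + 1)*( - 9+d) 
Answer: e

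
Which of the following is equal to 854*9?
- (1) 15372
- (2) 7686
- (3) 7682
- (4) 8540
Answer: 2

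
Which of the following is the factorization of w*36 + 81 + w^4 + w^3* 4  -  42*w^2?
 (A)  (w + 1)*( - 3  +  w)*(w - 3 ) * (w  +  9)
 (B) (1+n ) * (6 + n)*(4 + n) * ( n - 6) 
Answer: A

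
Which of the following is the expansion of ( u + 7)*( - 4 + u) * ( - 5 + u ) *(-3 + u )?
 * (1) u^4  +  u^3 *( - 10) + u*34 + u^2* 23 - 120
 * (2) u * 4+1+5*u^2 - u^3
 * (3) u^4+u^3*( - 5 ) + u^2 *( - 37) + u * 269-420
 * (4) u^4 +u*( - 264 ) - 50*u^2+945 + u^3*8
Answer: 3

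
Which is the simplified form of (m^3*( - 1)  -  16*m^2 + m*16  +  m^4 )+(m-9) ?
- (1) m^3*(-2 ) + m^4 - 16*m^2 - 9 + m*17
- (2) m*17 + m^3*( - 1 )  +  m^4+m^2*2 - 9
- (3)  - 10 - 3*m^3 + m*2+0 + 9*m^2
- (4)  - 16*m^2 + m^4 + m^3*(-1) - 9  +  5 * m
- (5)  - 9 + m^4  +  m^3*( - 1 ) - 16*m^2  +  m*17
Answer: 5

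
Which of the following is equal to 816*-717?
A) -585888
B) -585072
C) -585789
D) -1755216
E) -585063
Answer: B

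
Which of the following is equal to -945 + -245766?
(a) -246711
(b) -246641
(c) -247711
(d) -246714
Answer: a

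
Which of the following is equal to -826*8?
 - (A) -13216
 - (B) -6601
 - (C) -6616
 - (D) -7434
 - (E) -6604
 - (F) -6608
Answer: F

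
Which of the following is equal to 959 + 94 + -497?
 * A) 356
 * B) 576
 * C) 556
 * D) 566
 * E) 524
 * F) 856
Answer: C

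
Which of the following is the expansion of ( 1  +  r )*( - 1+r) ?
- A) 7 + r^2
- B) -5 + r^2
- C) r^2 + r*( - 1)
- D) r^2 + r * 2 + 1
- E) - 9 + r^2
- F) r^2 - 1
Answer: F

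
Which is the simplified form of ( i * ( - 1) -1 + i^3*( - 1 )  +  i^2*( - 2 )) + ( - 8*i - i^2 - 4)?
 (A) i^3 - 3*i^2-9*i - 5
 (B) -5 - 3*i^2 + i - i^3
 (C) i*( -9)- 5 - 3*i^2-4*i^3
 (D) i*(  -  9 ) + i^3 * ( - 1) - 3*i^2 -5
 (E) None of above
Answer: D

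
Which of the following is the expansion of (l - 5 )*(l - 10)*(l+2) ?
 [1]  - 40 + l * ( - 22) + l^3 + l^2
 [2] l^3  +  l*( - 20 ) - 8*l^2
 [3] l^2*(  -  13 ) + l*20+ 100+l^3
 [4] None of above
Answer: 3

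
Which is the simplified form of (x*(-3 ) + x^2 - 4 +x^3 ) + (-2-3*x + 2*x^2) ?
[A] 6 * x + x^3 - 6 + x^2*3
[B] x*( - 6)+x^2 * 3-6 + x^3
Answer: B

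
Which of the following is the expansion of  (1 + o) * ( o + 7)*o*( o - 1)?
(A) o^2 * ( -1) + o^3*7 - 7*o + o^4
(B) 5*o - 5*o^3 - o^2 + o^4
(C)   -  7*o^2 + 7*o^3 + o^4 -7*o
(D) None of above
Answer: A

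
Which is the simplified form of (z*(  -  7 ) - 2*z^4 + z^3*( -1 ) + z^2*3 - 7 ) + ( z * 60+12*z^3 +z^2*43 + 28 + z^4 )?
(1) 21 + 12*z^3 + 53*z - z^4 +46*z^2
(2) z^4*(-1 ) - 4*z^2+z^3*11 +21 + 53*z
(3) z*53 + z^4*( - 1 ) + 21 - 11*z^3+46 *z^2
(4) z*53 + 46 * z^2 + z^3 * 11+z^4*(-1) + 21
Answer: 4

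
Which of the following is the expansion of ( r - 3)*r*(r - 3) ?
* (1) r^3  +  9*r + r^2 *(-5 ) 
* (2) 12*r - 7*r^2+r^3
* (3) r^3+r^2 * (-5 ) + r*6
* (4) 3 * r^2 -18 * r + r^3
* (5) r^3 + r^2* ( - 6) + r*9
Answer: 5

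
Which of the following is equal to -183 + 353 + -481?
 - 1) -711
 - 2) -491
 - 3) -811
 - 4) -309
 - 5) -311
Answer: 5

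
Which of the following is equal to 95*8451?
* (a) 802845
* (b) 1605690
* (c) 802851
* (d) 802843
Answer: a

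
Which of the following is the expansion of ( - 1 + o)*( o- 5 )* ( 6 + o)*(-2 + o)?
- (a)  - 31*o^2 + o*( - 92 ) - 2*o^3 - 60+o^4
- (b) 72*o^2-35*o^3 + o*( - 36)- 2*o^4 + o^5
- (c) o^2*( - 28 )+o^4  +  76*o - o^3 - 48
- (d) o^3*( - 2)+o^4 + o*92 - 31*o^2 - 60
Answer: d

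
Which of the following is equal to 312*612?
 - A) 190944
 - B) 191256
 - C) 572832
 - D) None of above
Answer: A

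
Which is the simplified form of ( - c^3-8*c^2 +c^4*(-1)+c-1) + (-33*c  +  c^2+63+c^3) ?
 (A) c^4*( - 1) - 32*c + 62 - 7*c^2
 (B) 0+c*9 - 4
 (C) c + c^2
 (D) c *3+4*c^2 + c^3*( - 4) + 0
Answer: A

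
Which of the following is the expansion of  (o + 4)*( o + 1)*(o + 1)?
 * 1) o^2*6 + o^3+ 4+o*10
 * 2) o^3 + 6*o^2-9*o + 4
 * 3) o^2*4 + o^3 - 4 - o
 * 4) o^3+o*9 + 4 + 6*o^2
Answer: 4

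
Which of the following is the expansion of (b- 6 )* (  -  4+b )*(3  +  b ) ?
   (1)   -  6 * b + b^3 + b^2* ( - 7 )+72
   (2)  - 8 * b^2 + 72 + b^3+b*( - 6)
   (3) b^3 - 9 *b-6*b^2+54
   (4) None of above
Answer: 1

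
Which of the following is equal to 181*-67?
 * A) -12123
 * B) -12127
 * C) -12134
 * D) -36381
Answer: B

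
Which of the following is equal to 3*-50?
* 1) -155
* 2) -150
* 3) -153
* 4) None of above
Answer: 2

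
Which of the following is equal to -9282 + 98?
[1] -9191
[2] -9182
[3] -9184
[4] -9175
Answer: 3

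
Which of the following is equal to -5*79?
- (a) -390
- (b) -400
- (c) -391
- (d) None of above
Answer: d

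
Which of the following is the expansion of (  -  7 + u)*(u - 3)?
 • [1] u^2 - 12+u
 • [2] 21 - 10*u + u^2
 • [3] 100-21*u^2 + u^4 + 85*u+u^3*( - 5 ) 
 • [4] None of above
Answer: 2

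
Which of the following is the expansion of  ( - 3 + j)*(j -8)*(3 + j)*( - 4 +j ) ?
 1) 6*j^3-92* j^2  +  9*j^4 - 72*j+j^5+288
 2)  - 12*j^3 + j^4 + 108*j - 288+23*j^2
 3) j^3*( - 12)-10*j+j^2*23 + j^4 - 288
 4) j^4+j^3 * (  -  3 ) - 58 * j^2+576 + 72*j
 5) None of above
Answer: 2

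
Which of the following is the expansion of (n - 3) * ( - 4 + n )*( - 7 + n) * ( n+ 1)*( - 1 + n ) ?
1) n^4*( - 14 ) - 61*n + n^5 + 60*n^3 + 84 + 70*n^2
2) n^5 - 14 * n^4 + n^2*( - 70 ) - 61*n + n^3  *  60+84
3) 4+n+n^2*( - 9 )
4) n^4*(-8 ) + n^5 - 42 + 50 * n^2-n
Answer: 2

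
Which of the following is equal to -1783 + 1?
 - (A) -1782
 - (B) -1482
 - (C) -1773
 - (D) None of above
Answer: A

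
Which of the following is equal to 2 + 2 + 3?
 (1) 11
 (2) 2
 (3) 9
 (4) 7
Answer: 4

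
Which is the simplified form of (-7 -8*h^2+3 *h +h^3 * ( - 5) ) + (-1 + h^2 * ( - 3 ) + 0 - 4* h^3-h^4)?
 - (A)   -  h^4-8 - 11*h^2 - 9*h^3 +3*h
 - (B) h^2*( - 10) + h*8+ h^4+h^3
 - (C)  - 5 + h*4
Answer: A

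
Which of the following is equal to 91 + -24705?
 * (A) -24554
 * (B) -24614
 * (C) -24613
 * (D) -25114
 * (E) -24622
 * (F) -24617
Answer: B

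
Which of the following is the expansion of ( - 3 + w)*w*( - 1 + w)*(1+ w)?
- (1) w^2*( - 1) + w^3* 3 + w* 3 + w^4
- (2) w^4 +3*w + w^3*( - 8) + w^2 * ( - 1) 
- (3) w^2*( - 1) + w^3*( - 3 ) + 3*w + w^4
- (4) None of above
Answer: 3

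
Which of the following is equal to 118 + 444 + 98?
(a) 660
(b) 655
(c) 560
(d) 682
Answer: a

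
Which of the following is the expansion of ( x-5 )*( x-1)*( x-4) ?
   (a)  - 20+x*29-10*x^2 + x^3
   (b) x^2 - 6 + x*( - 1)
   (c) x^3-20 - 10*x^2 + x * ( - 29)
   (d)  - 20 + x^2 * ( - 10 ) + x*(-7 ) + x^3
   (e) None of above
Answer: a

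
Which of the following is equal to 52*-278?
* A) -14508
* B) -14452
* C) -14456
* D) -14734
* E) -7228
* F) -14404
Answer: C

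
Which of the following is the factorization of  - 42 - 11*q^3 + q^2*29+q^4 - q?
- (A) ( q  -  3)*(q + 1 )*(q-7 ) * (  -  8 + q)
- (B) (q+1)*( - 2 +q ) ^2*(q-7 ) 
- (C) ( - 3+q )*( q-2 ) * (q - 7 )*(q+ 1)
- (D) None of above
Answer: C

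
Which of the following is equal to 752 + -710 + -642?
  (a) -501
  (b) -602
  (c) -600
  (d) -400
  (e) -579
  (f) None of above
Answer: c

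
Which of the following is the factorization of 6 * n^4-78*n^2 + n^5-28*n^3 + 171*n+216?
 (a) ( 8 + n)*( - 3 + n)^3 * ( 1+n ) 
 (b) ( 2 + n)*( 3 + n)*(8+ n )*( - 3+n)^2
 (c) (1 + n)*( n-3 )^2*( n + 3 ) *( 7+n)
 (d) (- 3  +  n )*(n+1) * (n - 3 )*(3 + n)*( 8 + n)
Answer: d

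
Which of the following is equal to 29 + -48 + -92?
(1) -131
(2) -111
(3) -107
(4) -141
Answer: 2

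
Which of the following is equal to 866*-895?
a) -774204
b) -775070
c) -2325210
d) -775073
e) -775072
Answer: b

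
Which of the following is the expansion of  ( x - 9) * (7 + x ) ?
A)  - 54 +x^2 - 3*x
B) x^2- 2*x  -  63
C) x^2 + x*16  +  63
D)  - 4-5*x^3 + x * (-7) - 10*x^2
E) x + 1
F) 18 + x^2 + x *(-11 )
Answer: B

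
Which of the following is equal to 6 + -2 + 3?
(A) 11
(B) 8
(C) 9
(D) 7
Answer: D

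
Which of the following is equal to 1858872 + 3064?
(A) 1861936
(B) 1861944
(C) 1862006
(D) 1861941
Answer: A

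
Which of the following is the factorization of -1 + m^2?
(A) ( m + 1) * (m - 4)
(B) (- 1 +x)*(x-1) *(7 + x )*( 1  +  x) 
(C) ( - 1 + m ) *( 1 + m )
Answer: C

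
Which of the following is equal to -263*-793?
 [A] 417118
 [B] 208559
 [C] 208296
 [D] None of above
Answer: B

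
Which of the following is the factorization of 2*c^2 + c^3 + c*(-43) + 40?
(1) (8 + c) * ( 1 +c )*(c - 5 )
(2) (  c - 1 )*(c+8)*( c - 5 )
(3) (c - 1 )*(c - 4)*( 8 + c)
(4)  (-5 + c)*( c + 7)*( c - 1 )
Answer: 2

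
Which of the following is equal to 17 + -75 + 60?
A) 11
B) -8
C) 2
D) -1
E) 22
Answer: C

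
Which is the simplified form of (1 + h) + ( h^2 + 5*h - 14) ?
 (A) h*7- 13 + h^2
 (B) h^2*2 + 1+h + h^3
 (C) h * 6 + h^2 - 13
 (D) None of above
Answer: C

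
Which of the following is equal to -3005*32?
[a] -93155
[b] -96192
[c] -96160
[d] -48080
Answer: c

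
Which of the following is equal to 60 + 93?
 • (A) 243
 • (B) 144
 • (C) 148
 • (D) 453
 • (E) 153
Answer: E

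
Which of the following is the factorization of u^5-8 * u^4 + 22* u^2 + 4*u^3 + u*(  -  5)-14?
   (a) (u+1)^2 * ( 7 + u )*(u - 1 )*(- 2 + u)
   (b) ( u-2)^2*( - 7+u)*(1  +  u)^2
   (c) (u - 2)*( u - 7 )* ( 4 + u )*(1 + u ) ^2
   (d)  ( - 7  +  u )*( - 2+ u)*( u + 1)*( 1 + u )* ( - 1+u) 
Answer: d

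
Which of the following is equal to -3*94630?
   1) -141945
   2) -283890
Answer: 2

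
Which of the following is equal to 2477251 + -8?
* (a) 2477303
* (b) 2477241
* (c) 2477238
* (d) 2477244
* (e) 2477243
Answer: e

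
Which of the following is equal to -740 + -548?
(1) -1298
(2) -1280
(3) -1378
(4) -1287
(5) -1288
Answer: 5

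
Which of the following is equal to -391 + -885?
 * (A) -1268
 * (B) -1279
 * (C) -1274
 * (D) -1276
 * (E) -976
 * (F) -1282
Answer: D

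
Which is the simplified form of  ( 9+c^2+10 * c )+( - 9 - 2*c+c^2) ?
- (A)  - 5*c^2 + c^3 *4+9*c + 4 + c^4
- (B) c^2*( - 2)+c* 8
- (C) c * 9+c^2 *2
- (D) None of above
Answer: D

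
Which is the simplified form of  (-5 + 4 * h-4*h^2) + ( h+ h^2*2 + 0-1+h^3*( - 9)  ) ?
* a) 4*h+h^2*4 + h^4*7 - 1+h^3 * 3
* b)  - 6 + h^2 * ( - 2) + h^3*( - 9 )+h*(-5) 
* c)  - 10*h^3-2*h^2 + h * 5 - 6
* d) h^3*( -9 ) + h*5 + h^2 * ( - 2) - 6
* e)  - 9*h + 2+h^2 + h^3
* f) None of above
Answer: d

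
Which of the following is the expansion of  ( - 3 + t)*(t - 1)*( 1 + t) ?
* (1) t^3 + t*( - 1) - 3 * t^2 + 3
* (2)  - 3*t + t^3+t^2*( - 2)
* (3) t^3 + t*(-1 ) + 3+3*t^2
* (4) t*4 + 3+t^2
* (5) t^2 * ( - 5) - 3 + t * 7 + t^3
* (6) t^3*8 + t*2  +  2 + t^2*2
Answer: 1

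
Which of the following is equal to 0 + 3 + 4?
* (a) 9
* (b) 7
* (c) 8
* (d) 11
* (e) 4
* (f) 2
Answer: b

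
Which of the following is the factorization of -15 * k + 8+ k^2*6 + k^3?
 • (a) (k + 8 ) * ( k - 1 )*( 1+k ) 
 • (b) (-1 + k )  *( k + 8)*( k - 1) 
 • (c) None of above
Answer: b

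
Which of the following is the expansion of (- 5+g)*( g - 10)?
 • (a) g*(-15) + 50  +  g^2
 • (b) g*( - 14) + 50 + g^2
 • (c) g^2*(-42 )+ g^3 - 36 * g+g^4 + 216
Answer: a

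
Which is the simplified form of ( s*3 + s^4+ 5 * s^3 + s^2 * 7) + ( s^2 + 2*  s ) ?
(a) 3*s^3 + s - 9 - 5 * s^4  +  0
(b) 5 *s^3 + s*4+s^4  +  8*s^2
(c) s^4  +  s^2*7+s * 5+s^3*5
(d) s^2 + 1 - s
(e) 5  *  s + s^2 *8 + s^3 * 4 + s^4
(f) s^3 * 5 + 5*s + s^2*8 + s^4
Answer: f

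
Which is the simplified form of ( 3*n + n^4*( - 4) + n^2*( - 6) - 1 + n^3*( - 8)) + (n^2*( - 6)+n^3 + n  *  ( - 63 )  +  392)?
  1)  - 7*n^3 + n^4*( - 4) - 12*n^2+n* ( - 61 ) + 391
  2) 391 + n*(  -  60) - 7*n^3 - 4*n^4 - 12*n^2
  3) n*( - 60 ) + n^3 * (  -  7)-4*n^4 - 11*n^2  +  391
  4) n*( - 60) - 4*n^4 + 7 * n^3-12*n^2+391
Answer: 2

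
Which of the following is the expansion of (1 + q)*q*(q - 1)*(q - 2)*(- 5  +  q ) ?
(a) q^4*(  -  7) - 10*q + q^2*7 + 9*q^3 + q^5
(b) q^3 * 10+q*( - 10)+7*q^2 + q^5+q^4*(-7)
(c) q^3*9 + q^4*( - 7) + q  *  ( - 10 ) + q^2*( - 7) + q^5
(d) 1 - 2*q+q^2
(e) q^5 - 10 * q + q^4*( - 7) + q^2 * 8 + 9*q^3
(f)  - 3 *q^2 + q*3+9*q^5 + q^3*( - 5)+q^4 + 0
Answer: a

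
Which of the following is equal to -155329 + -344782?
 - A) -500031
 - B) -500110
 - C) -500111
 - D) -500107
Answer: C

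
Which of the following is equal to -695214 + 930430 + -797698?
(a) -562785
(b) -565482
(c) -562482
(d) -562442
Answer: c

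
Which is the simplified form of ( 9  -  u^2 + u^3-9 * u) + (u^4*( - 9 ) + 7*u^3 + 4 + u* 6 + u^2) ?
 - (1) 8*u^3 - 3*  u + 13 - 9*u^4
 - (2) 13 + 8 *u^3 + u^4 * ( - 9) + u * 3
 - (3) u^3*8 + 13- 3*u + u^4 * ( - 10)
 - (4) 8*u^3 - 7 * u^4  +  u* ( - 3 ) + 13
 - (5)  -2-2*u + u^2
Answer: 1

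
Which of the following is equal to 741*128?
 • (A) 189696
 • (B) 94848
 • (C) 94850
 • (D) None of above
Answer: B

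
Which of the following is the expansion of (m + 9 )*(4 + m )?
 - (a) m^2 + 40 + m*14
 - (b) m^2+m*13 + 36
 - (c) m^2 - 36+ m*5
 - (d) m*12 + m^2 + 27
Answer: b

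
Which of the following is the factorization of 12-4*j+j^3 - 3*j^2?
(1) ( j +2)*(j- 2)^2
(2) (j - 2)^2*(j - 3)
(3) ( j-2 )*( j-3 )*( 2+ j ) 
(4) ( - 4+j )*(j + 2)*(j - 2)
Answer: 3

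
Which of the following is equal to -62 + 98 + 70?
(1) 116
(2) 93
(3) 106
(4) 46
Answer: 3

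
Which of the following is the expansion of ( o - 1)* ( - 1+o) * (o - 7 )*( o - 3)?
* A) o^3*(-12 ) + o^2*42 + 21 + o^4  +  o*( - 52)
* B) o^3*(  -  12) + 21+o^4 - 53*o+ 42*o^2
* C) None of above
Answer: A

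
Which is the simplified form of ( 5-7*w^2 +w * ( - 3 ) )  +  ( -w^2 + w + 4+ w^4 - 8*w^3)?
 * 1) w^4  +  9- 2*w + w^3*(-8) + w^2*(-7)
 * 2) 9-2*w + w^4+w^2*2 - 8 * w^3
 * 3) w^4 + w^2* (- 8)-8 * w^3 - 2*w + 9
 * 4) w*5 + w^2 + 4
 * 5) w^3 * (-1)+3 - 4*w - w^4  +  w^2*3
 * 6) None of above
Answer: 3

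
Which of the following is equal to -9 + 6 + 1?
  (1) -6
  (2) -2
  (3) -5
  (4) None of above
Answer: 2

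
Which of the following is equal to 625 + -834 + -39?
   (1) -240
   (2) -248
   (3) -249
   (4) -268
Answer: 2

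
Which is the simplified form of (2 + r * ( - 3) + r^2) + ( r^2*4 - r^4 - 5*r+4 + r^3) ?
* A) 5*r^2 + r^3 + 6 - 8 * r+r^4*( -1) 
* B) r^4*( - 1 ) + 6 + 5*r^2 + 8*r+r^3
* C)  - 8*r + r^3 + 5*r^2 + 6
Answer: A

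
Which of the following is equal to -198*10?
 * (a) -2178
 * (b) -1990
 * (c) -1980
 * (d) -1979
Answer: c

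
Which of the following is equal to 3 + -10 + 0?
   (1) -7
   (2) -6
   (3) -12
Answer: 1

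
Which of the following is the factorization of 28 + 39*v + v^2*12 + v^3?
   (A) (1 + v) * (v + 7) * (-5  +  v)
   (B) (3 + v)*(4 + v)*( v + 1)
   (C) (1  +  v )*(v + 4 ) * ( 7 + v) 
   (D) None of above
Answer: C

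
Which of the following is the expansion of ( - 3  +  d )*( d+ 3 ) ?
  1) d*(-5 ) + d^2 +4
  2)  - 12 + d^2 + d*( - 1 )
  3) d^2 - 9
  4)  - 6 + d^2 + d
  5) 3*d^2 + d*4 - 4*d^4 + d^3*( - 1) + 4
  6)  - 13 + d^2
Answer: 3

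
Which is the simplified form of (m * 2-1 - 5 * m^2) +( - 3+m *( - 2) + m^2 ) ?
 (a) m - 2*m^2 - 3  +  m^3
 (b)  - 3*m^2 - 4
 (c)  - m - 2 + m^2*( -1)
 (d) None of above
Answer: d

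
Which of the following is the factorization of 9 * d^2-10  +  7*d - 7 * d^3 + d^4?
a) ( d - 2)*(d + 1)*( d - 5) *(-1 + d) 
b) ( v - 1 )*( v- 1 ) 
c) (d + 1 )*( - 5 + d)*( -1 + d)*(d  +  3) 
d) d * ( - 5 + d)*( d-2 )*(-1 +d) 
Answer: a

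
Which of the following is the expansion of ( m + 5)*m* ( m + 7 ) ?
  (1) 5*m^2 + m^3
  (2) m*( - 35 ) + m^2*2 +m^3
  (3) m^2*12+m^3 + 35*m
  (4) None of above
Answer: 3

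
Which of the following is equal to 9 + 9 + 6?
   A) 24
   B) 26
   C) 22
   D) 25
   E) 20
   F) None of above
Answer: A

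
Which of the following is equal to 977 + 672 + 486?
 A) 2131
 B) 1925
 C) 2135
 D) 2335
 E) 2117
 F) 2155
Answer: C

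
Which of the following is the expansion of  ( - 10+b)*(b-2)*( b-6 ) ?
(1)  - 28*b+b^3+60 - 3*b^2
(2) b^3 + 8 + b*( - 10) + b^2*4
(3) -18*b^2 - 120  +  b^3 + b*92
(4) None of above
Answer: 3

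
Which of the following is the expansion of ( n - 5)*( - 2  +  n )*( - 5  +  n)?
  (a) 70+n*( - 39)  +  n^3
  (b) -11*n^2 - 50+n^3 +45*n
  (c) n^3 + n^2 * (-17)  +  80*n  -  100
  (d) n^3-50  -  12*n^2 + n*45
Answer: d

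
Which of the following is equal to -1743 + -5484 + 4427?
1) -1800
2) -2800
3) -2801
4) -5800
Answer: 2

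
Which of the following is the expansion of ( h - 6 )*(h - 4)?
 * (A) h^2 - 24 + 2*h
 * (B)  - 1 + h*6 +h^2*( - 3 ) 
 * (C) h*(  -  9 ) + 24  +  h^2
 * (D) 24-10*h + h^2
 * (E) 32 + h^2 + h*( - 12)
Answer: D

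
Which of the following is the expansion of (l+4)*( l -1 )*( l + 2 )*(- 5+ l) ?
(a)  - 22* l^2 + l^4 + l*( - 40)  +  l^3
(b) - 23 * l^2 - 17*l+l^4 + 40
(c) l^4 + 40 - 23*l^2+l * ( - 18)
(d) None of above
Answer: c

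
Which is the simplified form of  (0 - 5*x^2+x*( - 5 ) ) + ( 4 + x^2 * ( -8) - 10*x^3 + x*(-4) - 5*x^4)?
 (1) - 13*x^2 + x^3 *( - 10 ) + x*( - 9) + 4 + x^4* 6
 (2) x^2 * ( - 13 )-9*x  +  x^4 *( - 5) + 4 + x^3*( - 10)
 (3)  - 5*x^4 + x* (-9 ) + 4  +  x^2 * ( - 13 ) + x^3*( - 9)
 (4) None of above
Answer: 2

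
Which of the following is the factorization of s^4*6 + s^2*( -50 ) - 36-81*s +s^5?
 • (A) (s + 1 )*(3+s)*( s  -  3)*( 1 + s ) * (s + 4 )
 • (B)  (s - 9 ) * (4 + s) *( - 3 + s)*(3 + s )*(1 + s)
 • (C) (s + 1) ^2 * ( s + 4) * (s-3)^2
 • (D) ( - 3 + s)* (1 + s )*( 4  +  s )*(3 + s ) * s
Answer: A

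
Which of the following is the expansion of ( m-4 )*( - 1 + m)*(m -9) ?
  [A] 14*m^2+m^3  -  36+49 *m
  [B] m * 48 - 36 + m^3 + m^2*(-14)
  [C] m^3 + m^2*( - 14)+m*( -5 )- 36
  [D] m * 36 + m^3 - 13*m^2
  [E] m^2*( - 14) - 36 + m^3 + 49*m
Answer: E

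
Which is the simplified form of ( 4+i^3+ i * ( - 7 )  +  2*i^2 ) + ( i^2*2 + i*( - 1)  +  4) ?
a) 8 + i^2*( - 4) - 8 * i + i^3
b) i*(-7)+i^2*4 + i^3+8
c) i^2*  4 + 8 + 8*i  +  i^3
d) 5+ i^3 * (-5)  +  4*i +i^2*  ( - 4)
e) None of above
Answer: e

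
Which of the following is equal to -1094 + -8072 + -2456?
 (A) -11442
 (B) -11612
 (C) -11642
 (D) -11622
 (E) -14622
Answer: D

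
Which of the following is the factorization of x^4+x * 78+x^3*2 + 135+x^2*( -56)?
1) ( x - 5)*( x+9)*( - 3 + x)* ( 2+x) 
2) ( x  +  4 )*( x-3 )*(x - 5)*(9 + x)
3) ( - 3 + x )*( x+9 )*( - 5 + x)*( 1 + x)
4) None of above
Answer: 3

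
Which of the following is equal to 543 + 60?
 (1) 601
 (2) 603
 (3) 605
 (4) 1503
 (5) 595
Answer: 2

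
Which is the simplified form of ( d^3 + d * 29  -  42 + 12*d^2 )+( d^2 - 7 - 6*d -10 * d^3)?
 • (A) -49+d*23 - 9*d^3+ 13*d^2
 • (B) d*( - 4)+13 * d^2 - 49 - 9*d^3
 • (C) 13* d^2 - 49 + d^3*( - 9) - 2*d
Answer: A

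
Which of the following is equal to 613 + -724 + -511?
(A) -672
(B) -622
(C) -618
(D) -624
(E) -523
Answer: B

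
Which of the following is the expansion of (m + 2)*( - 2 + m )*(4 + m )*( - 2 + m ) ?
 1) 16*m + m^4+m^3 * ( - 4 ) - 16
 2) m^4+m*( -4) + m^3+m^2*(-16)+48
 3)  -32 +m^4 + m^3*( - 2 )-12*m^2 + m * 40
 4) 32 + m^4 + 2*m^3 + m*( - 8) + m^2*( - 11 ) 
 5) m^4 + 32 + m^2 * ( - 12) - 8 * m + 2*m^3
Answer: 5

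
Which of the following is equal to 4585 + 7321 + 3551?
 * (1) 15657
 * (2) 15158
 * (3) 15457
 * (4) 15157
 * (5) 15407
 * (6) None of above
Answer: 3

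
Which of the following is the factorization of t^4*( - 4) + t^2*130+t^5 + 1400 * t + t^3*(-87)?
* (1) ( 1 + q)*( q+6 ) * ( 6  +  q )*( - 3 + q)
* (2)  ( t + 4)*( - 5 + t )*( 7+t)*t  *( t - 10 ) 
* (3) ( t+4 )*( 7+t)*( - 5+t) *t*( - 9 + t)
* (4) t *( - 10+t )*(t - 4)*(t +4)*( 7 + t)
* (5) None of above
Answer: 2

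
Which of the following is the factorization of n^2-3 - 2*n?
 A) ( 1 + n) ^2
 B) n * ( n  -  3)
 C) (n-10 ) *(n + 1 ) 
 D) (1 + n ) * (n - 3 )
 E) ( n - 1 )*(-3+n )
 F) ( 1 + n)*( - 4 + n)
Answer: D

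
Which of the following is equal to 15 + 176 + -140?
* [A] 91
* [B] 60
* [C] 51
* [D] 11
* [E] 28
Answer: C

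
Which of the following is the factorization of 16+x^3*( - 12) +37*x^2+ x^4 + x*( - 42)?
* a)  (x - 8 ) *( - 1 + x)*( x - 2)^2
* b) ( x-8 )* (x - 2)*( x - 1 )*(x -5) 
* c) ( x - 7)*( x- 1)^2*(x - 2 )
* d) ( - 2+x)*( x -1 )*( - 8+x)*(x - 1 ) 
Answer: d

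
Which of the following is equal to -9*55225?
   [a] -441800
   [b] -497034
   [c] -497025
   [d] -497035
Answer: c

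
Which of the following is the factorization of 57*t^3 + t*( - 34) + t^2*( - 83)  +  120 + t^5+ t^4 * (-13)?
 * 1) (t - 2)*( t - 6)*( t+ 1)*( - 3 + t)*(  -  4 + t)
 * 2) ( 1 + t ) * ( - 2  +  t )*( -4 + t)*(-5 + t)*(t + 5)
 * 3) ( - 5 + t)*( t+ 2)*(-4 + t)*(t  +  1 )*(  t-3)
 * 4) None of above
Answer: 4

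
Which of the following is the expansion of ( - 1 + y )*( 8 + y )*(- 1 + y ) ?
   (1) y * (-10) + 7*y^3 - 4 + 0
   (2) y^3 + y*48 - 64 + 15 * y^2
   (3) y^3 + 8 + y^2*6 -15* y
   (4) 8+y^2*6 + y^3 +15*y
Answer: 3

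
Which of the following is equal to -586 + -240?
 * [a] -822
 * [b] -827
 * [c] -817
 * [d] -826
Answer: d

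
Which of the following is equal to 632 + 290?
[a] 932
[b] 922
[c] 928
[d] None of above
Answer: b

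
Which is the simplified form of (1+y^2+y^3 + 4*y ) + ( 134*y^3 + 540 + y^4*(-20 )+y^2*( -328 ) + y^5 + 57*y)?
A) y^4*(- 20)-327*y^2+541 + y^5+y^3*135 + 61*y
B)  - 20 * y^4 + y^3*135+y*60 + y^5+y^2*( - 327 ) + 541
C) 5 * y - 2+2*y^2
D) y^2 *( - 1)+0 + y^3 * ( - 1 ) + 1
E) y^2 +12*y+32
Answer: A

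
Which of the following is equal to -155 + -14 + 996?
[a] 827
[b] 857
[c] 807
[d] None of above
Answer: a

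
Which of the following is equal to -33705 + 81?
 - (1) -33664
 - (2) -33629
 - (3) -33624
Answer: 3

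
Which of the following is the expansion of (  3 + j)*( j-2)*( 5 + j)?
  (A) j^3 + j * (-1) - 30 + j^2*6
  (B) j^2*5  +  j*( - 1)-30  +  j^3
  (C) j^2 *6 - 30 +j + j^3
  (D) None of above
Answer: A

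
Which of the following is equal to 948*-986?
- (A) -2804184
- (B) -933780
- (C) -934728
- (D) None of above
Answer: C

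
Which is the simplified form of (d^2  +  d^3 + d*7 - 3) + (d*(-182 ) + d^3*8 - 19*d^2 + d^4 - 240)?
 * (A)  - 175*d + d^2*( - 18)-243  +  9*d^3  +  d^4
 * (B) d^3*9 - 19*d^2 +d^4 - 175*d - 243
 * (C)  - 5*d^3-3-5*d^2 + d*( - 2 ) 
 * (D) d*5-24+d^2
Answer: A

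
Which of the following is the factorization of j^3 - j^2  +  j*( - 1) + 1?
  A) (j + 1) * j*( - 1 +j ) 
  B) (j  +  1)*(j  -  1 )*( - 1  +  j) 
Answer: B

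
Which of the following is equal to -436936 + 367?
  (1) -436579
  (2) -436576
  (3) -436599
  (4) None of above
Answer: 4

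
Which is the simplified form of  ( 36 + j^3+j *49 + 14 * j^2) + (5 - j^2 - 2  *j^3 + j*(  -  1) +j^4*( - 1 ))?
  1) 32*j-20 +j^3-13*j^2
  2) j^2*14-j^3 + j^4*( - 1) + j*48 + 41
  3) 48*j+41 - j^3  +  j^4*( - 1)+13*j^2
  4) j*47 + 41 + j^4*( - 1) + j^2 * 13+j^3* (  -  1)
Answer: 3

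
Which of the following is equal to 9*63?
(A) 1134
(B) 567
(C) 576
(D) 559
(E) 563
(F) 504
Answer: B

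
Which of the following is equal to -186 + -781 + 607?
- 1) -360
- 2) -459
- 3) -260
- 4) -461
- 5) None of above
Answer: 1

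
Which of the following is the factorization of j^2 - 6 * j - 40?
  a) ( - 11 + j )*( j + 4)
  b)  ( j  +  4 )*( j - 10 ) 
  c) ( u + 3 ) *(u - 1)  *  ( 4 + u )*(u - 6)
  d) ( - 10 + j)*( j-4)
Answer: b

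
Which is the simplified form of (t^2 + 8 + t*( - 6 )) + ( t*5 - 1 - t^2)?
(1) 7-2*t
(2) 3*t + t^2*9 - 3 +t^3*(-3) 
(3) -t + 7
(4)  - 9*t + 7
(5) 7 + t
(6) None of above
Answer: 3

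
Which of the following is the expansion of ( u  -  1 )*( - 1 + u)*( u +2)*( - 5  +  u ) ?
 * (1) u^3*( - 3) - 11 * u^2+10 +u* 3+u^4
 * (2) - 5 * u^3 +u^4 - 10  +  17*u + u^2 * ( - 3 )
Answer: 2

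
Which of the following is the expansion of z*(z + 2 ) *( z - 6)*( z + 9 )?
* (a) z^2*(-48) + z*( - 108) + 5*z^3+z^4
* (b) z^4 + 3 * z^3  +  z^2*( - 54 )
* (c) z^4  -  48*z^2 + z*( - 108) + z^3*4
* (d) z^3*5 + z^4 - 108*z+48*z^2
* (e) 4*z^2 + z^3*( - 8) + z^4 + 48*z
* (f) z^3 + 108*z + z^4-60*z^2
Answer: a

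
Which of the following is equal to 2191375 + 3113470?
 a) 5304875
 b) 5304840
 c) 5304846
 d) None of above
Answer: d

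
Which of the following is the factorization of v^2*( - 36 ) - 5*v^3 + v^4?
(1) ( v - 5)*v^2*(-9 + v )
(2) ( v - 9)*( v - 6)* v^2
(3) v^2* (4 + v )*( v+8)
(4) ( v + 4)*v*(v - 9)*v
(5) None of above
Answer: 4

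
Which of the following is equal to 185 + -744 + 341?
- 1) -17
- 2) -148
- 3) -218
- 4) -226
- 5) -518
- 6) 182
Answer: 3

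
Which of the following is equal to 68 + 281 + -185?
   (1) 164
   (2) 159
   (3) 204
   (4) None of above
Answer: 1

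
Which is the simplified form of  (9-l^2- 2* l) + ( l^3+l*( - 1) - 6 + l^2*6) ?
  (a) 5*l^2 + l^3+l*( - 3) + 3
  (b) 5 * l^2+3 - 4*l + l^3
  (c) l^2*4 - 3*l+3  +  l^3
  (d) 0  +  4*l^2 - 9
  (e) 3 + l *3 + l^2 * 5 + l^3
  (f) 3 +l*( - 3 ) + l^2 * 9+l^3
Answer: a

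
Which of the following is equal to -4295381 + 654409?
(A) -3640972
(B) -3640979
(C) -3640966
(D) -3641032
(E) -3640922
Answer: A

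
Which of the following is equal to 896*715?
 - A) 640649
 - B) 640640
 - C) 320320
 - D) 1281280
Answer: B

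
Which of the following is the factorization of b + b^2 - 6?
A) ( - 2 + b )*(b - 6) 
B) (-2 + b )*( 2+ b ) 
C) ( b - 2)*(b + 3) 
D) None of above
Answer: C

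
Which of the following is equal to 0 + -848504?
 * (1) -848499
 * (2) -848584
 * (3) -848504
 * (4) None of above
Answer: 3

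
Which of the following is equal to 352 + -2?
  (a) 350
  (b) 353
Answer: a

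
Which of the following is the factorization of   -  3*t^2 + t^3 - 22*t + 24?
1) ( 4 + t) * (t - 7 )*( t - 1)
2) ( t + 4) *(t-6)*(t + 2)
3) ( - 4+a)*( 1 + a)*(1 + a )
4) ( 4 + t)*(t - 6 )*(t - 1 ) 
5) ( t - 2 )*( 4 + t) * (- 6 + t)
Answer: 4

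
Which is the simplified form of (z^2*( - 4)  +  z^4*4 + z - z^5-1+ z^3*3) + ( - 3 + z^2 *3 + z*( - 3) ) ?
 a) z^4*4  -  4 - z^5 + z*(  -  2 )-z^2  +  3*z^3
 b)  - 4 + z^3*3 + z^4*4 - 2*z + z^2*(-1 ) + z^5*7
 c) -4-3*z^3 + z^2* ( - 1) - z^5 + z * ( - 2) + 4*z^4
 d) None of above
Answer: a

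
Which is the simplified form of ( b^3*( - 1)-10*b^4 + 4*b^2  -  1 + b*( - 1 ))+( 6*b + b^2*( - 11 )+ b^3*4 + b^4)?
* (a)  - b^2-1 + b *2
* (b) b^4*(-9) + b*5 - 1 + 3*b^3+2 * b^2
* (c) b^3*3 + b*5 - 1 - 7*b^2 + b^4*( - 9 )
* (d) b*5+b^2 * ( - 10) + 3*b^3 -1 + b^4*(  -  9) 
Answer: c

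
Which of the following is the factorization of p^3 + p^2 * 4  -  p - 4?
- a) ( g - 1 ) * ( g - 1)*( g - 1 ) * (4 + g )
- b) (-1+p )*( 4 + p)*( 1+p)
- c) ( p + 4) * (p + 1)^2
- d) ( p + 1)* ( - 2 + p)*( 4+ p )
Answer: b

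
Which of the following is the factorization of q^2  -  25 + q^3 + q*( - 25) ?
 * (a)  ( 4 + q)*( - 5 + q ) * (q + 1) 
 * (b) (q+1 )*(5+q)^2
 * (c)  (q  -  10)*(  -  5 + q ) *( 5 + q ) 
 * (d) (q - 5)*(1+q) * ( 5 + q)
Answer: d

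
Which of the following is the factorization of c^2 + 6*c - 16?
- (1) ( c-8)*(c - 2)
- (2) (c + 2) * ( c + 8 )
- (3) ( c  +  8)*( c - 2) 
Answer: 3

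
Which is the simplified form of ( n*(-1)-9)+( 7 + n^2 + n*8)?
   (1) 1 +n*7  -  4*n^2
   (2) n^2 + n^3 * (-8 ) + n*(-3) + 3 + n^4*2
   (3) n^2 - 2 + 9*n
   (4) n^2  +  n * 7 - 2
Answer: 4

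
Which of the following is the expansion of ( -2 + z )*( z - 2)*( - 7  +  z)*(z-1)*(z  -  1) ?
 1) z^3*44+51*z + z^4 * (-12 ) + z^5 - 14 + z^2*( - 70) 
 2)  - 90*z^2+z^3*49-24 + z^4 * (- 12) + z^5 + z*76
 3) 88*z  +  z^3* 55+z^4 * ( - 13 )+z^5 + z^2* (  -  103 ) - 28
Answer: 3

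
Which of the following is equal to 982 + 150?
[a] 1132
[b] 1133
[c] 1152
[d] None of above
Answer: a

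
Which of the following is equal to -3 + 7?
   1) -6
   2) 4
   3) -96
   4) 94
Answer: 2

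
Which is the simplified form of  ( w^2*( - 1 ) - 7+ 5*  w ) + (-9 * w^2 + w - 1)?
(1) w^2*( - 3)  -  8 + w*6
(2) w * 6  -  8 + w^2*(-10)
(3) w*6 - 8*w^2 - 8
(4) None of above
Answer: 2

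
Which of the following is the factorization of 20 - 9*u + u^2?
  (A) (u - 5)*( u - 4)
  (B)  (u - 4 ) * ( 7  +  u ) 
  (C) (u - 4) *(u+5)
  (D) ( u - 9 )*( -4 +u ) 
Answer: A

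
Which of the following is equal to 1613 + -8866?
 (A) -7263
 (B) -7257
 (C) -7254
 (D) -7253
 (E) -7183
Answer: D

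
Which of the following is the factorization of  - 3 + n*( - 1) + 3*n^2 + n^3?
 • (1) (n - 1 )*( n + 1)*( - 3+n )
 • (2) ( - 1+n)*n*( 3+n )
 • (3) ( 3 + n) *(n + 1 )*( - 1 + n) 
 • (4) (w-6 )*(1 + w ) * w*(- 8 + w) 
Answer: 3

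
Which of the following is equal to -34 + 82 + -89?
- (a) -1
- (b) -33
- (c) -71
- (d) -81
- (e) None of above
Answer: e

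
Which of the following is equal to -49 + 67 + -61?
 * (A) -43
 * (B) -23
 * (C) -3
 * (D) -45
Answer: A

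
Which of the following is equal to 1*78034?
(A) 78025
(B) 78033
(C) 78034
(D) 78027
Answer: C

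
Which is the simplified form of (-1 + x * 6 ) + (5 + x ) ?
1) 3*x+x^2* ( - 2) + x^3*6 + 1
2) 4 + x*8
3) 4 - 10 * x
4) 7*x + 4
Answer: 4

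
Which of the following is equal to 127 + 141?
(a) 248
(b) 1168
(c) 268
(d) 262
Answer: c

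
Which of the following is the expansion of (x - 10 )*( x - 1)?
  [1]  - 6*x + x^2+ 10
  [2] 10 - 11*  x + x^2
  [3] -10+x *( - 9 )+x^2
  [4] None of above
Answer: 2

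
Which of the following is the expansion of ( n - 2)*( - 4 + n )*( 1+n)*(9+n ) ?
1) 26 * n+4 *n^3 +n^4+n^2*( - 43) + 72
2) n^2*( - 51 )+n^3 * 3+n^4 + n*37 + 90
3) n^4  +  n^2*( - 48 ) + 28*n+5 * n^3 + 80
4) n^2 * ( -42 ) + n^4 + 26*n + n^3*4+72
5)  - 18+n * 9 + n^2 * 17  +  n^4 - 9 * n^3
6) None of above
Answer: 1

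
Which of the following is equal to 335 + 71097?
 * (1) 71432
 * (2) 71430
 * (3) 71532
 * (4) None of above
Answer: 1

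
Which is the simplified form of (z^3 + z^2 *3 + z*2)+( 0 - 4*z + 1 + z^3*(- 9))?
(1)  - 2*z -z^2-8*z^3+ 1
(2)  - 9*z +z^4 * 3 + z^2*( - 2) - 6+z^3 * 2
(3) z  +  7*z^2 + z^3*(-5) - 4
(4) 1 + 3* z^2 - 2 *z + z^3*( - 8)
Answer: 4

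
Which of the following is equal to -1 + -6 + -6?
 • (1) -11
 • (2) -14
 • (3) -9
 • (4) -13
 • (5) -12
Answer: 4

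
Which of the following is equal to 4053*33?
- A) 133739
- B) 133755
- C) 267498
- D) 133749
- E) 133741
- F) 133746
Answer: D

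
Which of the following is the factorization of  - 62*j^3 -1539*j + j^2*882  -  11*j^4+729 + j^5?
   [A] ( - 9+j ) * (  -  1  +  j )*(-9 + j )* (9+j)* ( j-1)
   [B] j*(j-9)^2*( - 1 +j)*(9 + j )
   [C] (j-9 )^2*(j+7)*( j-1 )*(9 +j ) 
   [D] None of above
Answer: A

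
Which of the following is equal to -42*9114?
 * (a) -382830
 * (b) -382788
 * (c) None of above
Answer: b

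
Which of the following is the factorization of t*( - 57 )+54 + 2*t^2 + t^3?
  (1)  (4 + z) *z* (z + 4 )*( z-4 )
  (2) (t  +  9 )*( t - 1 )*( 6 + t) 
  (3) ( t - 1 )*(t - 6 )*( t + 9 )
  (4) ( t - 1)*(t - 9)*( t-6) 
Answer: 3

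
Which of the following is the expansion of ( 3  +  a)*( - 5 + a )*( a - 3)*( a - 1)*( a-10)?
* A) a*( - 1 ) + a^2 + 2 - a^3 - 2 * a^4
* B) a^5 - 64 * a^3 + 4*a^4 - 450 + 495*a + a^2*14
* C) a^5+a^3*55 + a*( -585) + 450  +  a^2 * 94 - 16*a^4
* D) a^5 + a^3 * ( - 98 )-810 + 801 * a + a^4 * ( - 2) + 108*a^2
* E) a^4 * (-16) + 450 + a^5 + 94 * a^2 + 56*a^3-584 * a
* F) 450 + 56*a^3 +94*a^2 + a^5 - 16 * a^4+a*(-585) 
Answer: F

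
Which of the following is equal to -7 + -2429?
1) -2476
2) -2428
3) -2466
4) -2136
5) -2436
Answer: 5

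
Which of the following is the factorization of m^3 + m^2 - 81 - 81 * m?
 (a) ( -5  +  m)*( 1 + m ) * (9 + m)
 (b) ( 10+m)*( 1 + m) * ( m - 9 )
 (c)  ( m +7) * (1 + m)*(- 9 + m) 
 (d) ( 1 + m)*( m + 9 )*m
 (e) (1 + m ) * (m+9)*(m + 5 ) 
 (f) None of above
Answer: f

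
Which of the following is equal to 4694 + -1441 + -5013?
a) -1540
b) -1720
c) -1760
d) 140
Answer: c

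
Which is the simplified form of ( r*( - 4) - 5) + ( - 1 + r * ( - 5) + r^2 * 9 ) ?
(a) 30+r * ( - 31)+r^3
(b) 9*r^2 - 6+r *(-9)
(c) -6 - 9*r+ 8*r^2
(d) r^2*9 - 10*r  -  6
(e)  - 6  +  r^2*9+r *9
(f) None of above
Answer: b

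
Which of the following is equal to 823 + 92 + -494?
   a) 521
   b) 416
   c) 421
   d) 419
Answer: c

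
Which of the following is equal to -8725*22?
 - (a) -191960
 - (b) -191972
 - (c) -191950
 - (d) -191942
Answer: c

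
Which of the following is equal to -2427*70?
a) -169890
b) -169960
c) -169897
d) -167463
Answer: a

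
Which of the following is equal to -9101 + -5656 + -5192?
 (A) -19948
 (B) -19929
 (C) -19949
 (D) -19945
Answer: C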